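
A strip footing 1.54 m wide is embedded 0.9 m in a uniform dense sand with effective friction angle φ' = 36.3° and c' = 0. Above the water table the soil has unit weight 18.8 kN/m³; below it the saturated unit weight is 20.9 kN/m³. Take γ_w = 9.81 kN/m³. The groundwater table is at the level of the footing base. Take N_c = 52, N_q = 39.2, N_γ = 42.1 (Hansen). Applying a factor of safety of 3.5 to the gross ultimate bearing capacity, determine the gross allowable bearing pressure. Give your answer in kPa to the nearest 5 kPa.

q_all ≈ 290 kPa

q = γ·D_f = 18.8 × 0.9 = 16.92 kPa.
For the ½γBN_γ term take γ' = 20.9 − 9.81 = 11.09 kN/m³ (soil below base is submerged).
q·N_q = 16.92 × 39.2 = 663.26 kPa
0.5·γ·B·N_γ = 0.5 × 11.09 × 1.54 × 42.1 = 359.5 kPa
q_ult = 663.26 + 359.5 = 1022.8 kPa.
q_all = q_ult / FS = 1022.8 / 3.5 = 292.22 kPa.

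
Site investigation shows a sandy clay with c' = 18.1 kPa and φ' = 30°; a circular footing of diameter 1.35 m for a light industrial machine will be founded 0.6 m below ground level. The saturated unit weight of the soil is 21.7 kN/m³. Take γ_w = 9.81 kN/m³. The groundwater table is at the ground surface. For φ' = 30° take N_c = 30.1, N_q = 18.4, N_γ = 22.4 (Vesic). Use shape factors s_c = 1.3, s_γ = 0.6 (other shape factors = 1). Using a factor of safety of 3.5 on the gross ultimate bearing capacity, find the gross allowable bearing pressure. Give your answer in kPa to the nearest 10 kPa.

γ' = 21.7 − 9.81 = 11.89 kN/m³ (submerged throughout). q = 11.89 × 0.6 = 7.134 kPa; the same γ' applies in the ½γBN_γ term.
c·N_c·s_c = 18.1 × 30.1 × 1.3 = 708.25 kPa
q·N_q = 7.134 × 18.4 = 131.27 kPa
0.5·γ·B·N_γ·s_γ = 0.5 × 11.89 × 1.35 × 22.4 × 0.6 = 107.87 kPa
q_ult = 708.25 + 131.27 + 107.87 = 947.38 kPa.
q_all = 947.38 / 3.5 = 270.68 kPa.

q_all ≈ 270 kPa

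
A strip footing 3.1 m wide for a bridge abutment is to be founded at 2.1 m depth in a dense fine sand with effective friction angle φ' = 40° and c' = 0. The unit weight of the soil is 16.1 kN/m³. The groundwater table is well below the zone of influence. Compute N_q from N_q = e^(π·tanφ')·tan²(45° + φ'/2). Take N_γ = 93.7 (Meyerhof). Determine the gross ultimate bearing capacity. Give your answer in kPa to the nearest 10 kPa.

q_ult ≈ 4510 kPa

tan40° = 0.8391, so N_q = e^(π×0.8391)·tan²(65°) = 13.959 × 4.599 = 64.2.
Effective surcharge at the founding depth q = γ·D_f = 16.1 × 2.1 = 33.81 kPa.
q_ult = q·N_q + 0.5·γ·B·N_γ
     = 33.81 × 64.195 + 0.5 × 16.1 × 3.1 × 93.7
     = 2170.4 + 2338.3 = 4508.7 kPa.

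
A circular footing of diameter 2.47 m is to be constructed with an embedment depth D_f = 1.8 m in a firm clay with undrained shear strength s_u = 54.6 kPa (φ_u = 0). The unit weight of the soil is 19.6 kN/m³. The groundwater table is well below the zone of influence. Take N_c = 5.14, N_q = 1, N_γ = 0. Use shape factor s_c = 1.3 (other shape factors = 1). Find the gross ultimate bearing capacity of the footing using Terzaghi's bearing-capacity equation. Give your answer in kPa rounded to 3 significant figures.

q = γ·D_f = 19.6 × 1.8 = 35.28 kPa.
c·N_c·s_c = 54.6 × 5.14 × 1.3 = 364.84 kPa
q·N_q = 35.28 × 1 = 35.28 kPa
q_ult = 364.84 + 35.28 = 400.12 kPa.

q_ult ≈ 400 kPa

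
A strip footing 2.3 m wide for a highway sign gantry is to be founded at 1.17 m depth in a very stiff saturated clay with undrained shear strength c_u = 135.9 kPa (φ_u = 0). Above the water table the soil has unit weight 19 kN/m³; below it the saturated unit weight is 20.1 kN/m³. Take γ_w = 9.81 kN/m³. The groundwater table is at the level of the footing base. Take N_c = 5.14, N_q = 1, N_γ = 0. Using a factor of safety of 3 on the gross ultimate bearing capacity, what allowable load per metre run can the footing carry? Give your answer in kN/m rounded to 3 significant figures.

Overburden at base level: q = 19 × 1.17 = 22.23 kPa.
Cohesion term c·N_c = 135.9 × 5.14 = 698.53 kPa; surcharge term q·N_q = 22.23 × 1 = 22.23 kPa.
q_ult = 698.53 + 22.23 = 720.76 kPa.
Gross allowable pressure q_all = 720.76 / 3 = 240.25 kPa.
Allowable wall load = q_all × B = 240.25 × 2.3 = 552.58 kN per metre run.

≈ 553 kN/m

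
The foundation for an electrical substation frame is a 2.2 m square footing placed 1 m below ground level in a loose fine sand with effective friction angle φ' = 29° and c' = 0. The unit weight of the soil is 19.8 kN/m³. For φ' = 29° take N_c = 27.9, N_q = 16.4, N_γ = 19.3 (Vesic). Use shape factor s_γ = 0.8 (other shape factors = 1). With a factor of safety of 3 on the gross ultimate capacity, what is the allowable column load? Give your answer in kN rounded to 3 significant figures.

q = γ·D_f = 19.8 × 1 = 19.8 kPa.
q·N_q = 19.8 × 16.4 = 324.72 kPa
0.5·γ·B·N_γ·s_γ = 0.5 × 19.8 × 2.2 × 19.3 × 0.8 = 336.28 kPa
q_ult = 324.72 + 336.28 = 661 kPa.
Gross allowable pressure q_all = 661 / 3 = 220.33 kPa.
Footing area = 4.84 m², so allowable column load = 220.33 × 4.84 = 1066.4 kN.

P_all ≈ 1070 kN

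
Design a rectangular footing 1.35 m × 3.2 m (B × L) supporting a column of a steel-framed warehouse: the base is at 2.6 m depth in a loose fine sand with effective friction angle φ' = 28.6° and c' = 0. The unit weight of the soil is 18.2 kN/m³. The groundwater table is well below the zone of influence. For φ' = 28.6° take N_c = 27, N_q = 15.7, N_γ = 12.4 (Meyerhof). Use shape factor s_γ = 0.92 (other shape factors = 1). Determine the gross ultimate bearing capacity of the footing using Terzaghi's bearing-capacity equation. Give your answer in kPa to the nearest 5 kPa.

q_ult ≈ 885 kPa

Effective surcharge at the founding depth q = γ·D_f = 18.2 × 2.6 = 47.32 kPa.
q_ult = q·N_q + 0.5·γ·B·N_γ·s_γ
     = 47.32 × 15.7 + 0.5 × 18.2 × 1.35 × 12.4 × 0.92
     = 742.92 + 140.15 = 883.07 kPa.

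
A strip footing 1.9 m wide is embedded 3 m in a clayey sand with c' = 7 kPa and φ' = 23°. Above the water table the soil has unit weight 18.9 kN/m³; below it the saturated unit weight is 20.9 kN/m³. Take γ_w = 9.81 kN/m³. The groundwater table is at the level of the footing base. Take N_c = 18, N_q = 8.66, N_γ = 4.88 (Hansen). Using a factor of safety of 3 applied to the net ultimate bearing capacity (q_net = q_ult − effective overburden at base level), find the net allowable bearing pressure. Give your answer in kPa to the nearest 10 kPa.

q_all(net) ≈ 200 kPa

Effective surcharge at the founding depth q = γ·D_f = 18.9 × 3 = 56.7 kPa.
The water table coincides with the base, so in the self-weight term γ → γ' = 11.09 kN/m³.
q_ult = c·N_c + q·N_q + 0.5·γ·B·N_γ
     = 7 × 18 + 56.7 × 8.66 + 0.5 × 11.09 × 1.9 × 4.88
     = 126 + 491.02 + 51.413 = 668.44 kPa.
Net ultimate: q_net = 668.44 − 56.7 = 611.74 kPa.
q_all(net) = 611.74 / 3 = 203.91 kPa.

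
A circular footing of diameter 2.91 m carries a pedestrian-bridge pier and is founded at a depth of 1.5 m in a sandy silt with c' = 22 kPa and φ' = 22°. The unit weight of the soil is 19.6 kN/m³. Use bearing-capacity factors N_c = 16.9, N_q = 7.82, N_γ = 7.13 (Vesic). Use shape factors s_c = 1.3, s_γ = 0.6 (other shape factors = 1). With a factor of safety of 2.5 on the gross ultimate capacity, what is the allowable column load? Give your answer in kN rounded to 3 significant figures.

Overburden at base level: q = 19.6 × 1.5 = 29.4 kPa.
Cohesion term c·N_c·s_c = 22 × 16.9 × 1.3 = 483.34 kPa; surcharge term q·N_q = 29.4 × 7.82 = 229.91 kPa; self-weight term 0.5·γ·B·N_γ·s_γ = 0.5 × 19.6 × 2.91 × 7.13 × 0.6 = 122 kPa.
q_ult = 483.34 + 229.91 + 122 = 835.25 kPa.
Gross allowable pressure q_all = 835.25 / 2.5 = 334.1 kPa.
Footing area = 6.6508 m², so allowable column load = 334.1 × 6.6508 = 2222 kN.

P_all ≈ 2220 kN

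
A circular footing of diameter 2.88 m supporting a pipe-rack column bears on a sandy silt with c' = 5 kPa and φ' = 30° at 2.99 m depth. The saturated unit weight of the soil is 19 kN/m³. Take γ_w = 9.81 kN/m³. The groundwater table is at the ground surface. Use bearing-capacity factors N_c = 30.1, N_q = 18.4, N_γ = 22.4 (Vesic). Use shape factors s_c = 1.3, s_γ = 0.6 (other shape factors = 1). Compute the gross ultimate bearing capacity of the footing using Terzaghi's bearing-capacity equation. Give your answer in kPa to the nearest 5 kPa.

q_ult ≈ 880 kPa

Water table at ground surface, so effective unit weight γ' = 19 − 9.81 = 9.19 kN/m³ is used throughout; overburden q = 9.19 × 2.99 = 27.478 kPa; the same γ' applies in the ½γBN_γ term.
Cohesion term c·N_c·s_c = 5 × 30.1 × 1.3 = 195.65 kPa; surcharge term q·N_q = 27.478 × 18.4 = 505.6 kPa; self-weight term 0.5·γ·B·N_γ·s_γ = 0.5 × 9.19 × 2.88 × 22.4 × 0.6 = 177.86 kPa.
q_ult = 195.65 + 505.6 + 177.86 = 879.11 kPa.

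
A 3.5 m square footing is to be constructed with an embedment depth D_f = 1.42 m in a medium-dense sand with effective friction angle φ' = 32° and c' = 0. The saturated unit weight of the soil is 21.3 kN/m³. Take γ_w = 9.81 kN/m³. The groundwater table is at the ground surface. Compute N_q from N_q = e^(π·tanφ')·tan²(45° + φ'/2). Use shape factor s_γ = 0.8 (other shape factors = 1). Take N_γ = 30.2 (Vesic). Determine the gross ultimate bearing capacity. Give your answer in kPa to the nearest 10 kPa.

q_ult ≈ 860 kPa

tan32° = 0.6249, so N_q = e^(π×0.6249)·tan²(61°) = 7.121 × 3.255 = 23.18.
γ' = 21.3 − 9.81 = 11.49 kN/m³ (submerged throughout). q = 11.49 × 1.42 = 16.316 kPa; the same γ' applies in the ½γBN_γ term.
q·N_q = 16.316 × 23.177 = 378.15 kPa
0.5·γ·B·N_γ·s_γ = 0.5 × 11.49 × 3.5 × 30.2 × 0.8 = 485.8 kPa
q_ult = 378.15 + 485.8 = 863.94 kPa.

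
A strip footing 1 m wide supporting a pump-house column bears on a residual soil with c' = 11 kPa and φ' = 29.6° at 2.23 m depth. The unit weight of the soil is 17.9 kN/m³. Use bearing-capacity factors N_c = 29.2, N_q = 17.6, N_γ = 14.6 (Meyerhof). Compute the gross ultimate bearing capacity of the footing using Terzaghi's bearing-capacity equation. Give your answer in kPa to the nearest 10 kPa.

q = γ·D_f = 17.9 × 2.23 = 39.917 kPa.
c·N_c = 11 × 29.2 = 321.2 kPa
q·N_q = 39.917 × 17.6 = 702.54 kPa
0.5·γ·B·N_γ = 0.5 × 17.9 × 1 × 14.6 = 130.67 kPa
q_ult = 321.2 + 702.54 + 130.67 = 1154.4 kPa.

q_ult ≈ 1150 kPa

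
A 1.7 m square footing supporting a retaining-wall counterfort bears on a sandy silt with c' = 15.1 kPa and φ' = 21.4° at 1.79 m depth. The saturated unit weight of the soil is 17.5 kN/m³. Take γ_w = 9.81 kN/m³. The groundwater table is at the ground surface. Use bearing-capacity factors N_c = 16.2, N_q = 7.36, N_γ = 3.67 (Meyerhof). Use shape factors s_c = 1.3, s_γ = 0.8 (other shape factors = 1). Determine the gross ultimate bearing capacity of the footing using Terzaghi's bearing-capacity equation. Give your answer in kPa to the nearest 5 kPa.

Water table at ground surface, so effective unit weight γ' = 17.5 − 9.81 = 7.69 kN/m³ is used throughout; overburden q = 7.69 × 1.79 = 13.765 kPa; the same γ' applies in the ½γBN_γ term.
Cohesion term c·N_c·s_c = 15.1 × 16.2 × 1.3 = 318.01 kPa; surcharge term q·N_q = 13.765 × 7.36 = 101.31 kPa; self-weight term 0.5·γ·B·N_γ·s_γ = 0.5 × 7.69 × 1.7 × 3.67 × 0.8 = 19.191 kPa.
q_ult = 318.01 + 101.31 + 19.191 = 438.51 kPa.

q_ult ≈ 440 kPa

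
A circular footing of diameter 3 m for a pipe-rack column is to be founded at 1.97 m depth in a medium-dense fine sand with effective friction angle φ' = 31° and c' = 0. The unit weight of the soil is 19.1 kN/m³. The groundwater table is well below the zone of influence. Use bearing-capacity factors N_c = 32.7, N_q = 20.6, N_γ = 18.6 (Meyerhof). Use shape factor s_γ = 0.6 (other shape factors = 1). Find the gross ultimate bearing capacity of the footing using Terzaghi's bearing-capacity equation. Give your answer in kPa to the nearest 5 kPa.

q_ult ≈ 1095 kPa

Overburden at base level: q = 19.1 × 1.97 = 37.627 kPa.
Surcharge term q·N_q = 37.627 × 20.6 = 775.12 kPa; self-weight term 0.5·γ·B·N_γ·s_γ = 0.5 × 19.1 × 3 × 18.6 × 0.6 = 319.73 kPa.
q_ult = 775.12 + 319.73 = 1094.9 kPa.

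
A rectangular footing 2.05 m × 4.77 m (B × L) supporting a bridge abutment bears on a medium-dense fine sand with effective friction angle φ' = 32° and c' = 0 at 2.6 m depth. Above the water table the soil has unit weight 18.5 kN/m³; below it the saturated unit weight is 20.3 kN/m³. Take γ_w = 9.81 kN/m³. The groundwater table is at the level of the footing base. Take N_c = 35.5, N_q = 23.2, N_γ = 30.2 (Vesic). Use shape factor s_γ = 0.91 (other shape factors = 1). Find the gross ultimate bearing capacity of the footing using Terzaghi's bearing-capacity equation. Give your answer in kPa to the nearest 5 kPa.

q_ult ≈ 1410 kPa

Overburden at base level: q = 18.5 × 2.6 = 48.1 kPa.
Below the base the soil is submerged, so the ½γBN_γ term uses γ' = 20.3 − 9.81 = 10.49 kN/m³.
Surcharge term q·N_q = 48.1 × 23.2 = 1115.9 kPa; self-weight term 0.5·γ·B·N_γ·s_γ = 0.5 × 10.49 × 2.05 × 30.2 × 0.91 = 295.49 kPa.
q_ult = 1115.9 + 295.49 = 1411.4 kPa.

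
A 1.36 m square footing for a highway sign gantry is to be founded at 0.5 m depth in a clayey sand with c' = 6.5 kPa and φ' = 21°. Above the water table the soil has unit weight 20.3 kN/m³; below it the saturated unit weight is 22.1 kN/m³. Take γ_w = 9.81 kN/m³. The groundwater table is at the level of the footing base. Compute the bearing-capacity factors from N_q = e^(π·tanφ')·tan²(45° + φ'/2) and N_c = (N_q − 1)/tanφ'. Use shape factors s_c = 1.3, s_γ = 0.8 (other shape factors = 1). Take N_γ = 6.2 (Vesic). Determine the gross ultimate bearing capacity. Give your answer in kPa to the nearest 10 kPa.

tan21° = 0.3839, so N_q = e^(π×0.3839)·tan²(55.5°) = 3.34 × 2.117 = 7.07.
N_c = (7.07 − 1)/tan21° = 15.81.
Effective surcharge at the founding depth q = γ·D_f = 20.3 × 0.5 = 10.15 kPa.
The water table coincides with the base, so in the self-weight term γ → γ' = 12.29 kN/m³.
q_ult = c·N_c·s_c + q·N_q + 0.5·γ·B·N_γ·s_γ
     = 6.5 × 15.815 × 1.3 + 10.15 × 7.0708 + 0.5 × 12.29 × 1.36 × 6.2 × 0.8
     = 133.64 + 71.768 + 41.452 = 246.86 kPa.

q_ult ≈ 250 kPa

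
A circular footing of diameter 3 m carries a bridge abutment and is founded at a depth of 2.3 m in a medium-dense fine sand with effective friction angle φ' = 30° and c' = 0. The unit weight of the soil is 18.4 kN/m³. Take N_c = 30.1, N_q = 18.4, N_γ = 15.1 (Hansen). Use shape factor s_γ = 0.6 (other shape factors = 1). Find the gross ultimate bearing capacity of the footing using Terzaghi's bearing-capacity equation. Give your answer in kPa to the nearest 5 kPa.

q = γ·D_f = 18.4 × 2.3 = 42.32 kPa.
q·N_q = 42.32 × 18.4 = 778.69 kPa
0.5·γ·B·N_γ·s_γ = 0.5 × 18.4 × 3 × 15.1 × 0.6 = 250.06 kPa
q_ult = 778.69 + 250.06 = 1028.7 kPa.

q_ult ≈ 1030 kPa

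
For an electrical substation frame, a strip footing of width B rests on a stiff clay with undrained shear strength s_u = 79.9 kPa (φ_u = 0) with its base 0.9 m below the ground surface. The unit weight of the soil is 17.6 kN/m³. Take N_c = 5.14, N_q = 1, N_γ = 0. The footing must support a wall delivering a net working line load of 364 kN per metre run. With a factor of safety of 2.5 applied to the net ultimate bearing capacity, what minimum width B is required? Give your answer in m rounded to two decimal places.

B = 2.22 m

q = γ·D_f = 17.6 × 0.9 = 15.84 kPa.
c·N_c = 79.9 × 5.14 = 410.69 kPa
q·N_q = 15.84 × 1 = 15.84 kPa
q_ult = 410.69 + 15.84 = 426.53 kPa.
For φ = 0 the ½γBN_γ term vanishes, so q_ult is independent of B. q_net = 426.53 − 15.84 = 410.69 kPa; q_all(net) = 410.69/2.5 = 164.27 kPa.
Required width B = w / q_all(net) = 364 / 164.27 = 2.216 m.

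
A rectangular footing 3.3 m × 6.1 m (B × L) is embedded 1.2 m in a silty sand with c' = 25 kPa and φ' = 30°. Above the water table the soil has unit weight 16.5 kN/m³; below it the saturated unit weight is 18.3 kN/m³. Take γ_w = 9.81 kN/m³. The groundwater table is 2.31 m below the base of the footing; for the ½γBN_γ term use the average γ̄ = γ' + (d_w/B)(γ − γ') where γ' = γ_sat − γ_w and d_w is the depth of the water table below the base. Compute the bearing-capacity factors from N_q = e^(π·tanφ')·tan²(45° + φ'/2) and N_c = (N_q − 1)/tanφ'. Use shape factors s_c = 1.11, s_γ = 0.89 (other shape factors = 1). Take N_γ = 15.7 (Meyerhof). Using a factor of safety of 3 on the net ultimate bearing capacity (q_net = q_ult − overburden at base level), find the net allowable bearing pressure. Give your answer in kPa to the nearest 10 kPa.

q_all(net) ≈ 500 kPa

N_q = e^(π·tan30°)·tan²(60°) = 18.4; N_c = (N_q − 1)/tanφ' = 30.14.
Overburden at base level: q = 16.5 × 1.2 = 19.8 kPa.
The water table is 2.31 m below the base (< B = 3.3 m), so the ½γBN_γ term uses γ̄ = γ' + (d_w/B)(γ − γ') = 8.49 + (2.31/3.3)(16.5 − 8.49) = 14.097 kN/m³.
Cohesion term c·N_c·s_c = 25 × 30.14 × 1.11 = 836.37 kPa; surcharge term q·N_q = 19.8 × 18.401 = 364.34 kPa; self-weight term 0.5·γ·B·N_γ·s_γ = 0.5 × 14.097 × 3.3 × 15.7 × 0.89 = 325.01 kPa.
q_ult = 836.37 + 364.34 + 325.01 = 1525.7 kPa.
q_net = 1525.7 − 19.8 = 1505.9 kPa.
q_all(net) = 1505.9 / 3 = 501.98 kPa.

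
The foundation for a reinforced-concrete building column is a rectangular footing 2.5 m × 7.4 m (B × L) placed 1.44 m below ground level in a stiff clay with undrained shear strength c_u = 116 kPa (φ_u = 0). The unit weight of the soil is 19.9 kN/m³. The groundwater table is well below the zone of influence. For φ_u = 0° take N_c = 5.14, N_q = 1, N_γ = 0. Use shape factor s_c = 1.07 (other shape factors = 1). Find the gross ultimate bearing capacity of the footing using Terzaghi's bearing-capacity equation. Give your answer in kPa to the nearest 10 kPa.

Overburden at base level: q = 19.9 × 1.44 = 28.656 kPa.
Cohesion term c·N_c·s_c = 116 × 5.14 × 1.07 = 637.98 kPa; surcharge term q·N_q = 28.656 × 1 = 28.656 kPa.
q_ult = 637.98 + 28.656 = 666.63 kPa.

q_ult ≈ 670 kPa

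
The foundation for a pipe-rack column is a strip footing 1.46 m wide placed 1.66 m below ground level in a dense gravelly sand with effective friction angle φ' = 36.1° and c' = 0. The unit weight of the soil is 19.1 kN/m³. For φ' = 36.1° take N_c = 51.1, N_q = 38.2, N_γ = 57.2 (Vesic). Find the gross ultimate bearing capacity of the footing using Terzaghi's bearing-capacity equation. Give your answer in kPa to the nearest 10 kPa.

q = γ·D_f = 19.1 × 1.66 = 31.706 kPa.
q·N_q = 31.706 × 38.2 = 1211.2 kPa
0.5·γ·B·N_γ = 0.5 × 19.1 × 1.46 × 57.2 = 797.54 kPa
q_ult = 1211.2 + 797.54 = 2008.7 kPa.

q_ult ≈ 2010 kPa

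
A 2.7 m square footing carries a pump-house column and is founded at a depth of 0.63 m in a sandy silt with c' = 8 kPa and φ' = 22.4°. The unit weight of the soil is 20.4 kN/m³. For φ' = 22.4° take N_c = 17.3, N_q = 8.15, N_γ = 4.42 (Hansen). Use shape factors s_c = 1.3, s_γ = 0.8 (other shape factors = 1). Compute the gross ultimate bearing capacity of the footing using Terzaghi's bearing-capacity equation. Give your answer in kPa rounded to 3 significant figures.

q_ult ≈ 382 kPa

Overburden at base level: q = 20.4 × 0.63 = 12.852 kPa.
Cohesion term c·N_c·s_c = 8 × 17.3 × 1.3 = 179.92 kPa; surcharge term q·N_q = 12.852 × 8.15 = 104.74 kPa; self-weight term 0.5·γ·B·N_γ·s_γ = 0.5 × 20.4 × 2.7 × 4.42 × 0.8 = 97.381 kPa.
q_ult = 179.92 + 104.74 + 97.381 = 382.05 kPa.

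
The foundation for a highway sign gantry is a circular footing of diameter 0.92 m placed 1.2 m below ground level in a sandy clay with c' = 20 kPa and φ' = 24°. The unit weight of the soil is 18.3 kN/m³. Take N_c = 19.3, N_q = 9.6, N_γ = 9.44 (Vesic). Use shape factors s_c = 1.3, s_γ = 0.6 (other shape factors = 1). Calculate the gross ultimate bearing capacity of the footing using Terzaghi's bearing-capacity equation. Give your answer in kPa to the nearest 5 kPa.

q_ult ≈ 760 kPa

Overburden at base level: q = 18.3 × 1.2 = 21.96 kPa.
Cohesion term c·N_c·s_c = 20 × 19.3 × 1.3 = 501.8 kPa; surcharge term q·N_q = 21.96 × 9.6 = 210.82 kPa; self-weight term 0.5·γ·B·N_γ·s_γ = 0.5 × 18.3 × 0.92 × 9.44 × 0.6 = 47.68 kPa.
q_ult = 501.8 + 210.82 + 47.68 = 760.3 kPa.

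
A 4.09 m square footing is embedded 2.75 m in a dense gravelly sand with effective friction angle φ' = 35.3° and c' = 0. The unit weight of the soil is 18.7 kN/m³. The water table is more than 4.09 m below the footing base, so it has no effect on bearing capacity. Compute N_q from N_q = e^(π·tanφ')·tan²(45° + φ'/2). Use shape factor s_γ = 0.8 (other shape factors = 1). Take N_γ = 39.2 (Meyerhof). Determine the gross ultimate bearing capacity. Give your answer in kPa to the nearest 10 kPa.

tan35.3° = 0.708, so N_q = e^(π×0.708)·tan²(62.65°) = 9.248 × 3.738 = 34.57.
Effective surcharge at the founding depth q = γ·D_f = 18.7 × 2.75 = 51.425 kPa.
q_ult = q·N_q + 0.5·γ·B·N_γ·s_γ
     = 51.425 × 34.565 + 0.5 × 18.7 × 4.09 × 39.2 × 0.8
     = 1777.5 + 1199.3 = 2976.8 kPa.

q_ult ≈ 2980 kPa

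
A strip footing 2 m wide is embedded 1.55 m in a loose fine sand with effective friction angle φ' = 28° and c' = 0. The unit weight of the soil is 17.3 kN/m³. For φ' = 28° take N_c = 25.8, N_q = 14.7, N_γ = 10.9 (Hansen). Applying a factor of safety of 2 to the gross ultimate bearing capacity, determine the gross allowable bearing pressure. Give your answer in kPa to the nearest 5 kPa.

q_all ≈ 290 kPa

Effective surcharge at the founding depth q = γ·D_f = 17.3 × 1.55 = 26.815 kPa.
q_ult = q·N_q + 0.5·γ·B·N_γ
     = 26.815 × 14.7 + 0.5 × 17.3 × 2 × 10.9
     = 394.18 + 188.57 = 582.75 kPa.
q_all = q_ult / FS = 582.75 / 2 = 291.38 kPa.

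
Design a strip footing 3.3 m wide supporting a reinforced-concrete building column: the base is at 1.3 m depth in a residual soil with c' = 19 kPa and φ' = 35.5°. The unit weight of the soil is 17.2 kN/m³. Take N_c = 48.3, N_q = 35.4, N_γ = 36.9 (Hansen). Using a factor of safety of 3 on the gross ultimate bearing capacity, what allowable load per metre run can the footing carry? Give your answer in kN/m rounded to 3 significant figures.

≈ 3030 kN/m

Overburden at base level: q = 17.2 × 1.3 = 22.36 kPa.
Cohesion term c·N_c = 19 × 48.3 = 917.7 kPa; surcharge term q·N_q = 22.36 × 35.4 = 791.54 kPa; self-weight term 0.5·γ·B·N_γ = 0.5 × 17.2 × 3.3 × 36.9 = 1047.2 kPa.
q_ult = 917.7 + 791.54 + 1047.2 = 2756.5 kPa.
Gross allowable pressure q_all = 2756.5 / 3 = 918.82 kPa.
Allowable wall load = q_all × B = 918.82 × 3.3 = 3032.1 kN per metre run.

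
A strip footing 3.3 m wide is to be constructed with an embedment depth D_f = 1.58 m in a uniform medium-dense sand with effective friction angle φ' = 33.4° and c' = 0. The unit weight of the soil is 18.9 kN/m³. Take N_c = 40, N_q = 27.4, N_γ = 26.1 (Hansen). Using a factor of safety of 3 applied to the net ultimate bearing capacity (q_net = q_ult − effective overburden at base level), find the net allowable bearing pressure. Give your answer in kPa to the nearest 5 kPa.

q_all(net) ≈ 535 kPa

q = γ·D_f = 18.9 × 1.58 = 29.862 kPa.
q·N_q = 29.862 × 27.4 = 818.22 kPa
0.5·γ·B·N_γ = 0.5 × 18.9 × 3.3 × 26.1 = 813.93 kPa
q_ult = 818.22 + 813.93 = 1632.1 kPa.
Net ultimate: q_net = 1632.1 − 29.862 = 1602.3 kPa.
q_all(net) = 1602.3 / 3 = 534.1 kPa.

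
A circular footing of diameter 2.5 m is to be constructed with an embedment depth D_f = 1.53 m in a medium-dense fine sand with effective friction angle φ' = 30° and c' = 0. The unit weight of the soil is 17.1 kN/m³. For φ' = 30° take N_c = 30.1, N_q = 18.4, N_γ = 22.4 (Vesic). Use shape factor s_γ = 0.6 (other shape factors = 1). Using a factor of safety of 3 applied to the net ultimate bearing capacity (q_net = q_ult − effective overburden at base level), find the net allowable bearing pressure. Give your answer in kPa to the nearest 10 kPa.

q_all(net) ≈ 250 kPa

Overburden at base level: q = 17.1 × 1.53 = 26.163 kPa.
Surcharge term q·N_q = 26.163 × 18.4 = 481.4 kPa; self-weight term 0.5·γ·B·N_γ·s_γ = 0.5 × 17.1 × 2.5 × 22.4 × 0.6 = 287.28 kPa.
q_ult = 481.4 + 287.28 = 768.68 kPa.
Net ultimate: q_net = 768.68 − 26.163 = 742.52 kPa.
q_all(net) = 742.52 / 3 = 247.51 kPa.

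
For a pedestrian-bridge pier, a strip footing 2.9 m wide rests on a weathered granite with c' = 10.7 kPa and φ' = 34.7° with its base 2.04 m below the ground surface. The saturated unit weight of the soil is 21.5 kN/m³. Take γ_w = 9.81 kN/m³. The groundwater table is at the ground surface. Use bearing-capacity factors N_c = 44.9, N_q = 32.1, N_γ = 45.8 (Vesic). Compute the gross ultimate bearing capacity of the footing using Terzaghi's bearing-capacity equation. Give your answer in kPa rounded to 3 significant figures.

q_ult ≈ 2020 kPa

With the water table at the surface the whole profile is submerged: γ' = 21.5 − 9.81 = 11.69 kN/m³, so q = γ'·D_f = 23.848 kPa; the same γ' applies in the ½γBN_γ term.
q_ult = c·N_c + q·N_q + 0.5·γ·B·N_γ
     = 10.7 × 44.9 + 23.848 × 32.1 + 0.5 × 11.69 × 2.9 × 45.8
     = 480.43 + 765.51 + 776.33 = 2022.3 kPa.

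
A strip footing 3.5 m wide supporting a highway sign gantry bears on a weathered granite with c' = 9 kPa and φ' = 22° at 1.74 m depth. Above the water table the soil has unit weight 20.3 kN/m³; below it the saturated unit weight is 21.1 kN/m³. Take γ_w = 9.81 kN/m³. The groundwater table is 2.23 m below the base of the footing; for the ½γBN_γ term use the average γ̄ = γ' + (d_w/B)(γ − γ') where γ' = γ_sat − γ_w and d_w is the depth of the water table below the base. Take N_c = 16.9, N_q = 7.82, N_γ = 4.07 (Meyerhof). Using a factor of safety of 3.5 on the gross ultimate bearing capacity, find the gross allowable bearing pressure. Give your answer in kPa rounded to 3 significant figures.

q_all ≈ 157 kPa

Effective surcharge at the founding depth q = γ·D_f = 20.3 × 1.74 = 35.322 kPa.
With d_w = 2.23 m < B, γ̄ = 11.29 + (2.23/3.5) × (20.3 − 11.29) = 17.031 kN/m³.
q_ult = c·N_c + q·N_q + 0.5·γ·B·N_γ
     = 9 × 16.9 + 35.322 × 7.82 + 0.5 × 17.031 × 3.5 × 4.07
     = 152.1 + 276.22 + 121.3 = 549.62 kPa.
q_all = 549.62 / 3.5 = 157.03 kPa.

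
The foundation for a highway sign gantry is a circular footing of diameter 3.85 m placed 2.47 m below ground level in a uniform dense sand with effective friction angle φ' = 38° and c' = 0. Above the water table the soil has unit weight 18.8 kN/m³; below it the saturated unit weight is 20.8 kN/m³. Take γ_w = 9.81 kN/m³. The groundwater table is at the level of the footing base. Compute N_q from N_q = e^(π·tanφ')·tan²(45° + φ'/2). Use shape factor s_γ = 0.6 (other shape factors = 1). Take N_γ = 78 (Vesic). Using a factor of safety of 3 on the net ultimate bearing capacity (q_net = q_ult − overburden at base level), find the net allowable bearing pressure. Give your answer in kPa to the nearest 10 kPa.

q_all(net) ≈ 1070 kPa

N_q = e^(π·tan38°)·tan²(64°) = 48.93.
q = γ·D_f = 18.8 × 2.47 = 46.436 kPa.
For the ½γBN_γ term take γ' = 20.8 − 9.81 = 10.99 kN/m³ (soil below base is submerged).
q·N_q = 46.436 × 48.933 = 2272.3 kPa
0.5·γ·B·N_γ·s_γ = 0.5 × 10.99 × 3.85 × 78 × 0.6 = 990.09 kPa
q_ult = 2272.3 + 990.09 = 3262.4 kPa.
q_net = 3262.4 − 46.436 = 3215.9 kPa.
q_all(net) = 3215.9 / 3 = 1072 kPa.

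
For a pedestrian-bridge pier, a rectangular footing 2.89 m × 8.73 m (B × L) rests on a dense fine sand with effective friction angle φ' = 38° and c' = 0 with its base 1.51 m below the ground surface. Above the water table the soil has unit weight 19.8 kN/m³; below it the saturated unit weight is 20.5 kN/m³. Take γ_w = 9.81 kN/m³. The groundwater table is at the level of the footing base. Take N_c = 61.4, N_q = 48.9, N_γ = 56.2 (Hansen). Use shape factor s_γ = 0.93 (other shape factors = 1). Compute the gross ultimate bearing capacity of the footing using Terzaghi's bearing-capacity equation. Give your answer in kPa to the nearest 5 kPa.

q_ult ≈ 2270 kPa

Overburden at base level: q = 19.8 × 1.51 = 29.898 kPa.
Below the base the soil is submerged, so the ½γBN_γ term uses γ' = 20.5 − 9.81 = 10.69 kN/m³.
Surcharge term q·N_q = 29.898 × 48.9 = 1462 kPa; self-weight term 0.5·γ·B·N_γ·s_γ = 0.5 × 10.69 × 2.89 × 56.2 × 0.93 = 807.36 kPa.
q_ult = 1462 + 807.36 = 2269.4 kPa.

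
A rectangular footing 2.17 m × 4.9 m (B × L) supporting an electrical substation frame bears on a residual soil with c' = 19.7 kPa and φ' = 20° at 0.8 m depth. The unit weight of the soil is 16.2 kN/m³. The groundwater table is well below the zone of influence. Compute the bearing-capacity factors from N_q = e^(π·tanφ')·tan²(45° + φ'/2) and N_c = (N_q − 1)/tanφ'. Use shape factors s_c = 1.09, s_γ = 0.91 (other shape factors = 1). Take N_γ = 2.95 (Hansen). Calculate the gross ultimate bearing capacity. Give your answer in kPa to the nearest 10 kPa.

q_ult ≈ 450 kPa

tan20° = 0.364, so N_q = e^(π×0.364)·tan²(55°) = 3.138 × 2.04 = 6.4.
N_c = (6.4 − 1)/tan20° = 14.83.
Effective surcharge at the founding depth q = γ·D_f = 16.2 × 0.8 = 12.96 kPa.
q_ult = c·N_c·s_c + q·N_q + 0.5·γ·B·N_γ·s_γ
     = 19.7 × 14.835 × 1.09 + 12.96 × 6.3994 + 0.5 × 16.2 × 2.17 × 2.95 × 0.91
     = 318.55 + 82.936 + 47.185 = 448.67 kPa.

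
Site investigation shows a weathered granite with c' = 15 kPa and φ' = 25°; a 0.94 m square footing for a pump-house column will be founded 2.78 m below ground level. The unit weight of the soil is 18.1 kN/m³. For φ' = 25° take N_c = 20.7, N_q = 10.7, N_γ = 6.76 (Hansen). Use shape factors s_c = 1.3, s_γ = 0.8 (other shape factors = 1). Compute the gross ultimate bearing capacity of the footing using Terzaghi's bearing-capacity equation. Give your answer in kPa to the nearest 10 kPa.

q_ult ≈ 990 kPa

Effective surcharge at the founding depth q = γ·D_f = 18.1 × 2.78 = 50.318 kPa.
q_ult = c·N_c·s_c + q·N_q + 0.5·γ·B·N_γ·s_γ
     = 15 × 20.7 × 1.3 + 50.318 × 10.7 + 0.5 × 18.1 × 0.94 × 6.76 × 0.8
     = 403.65 + 538.4 + 46.006 = 988.06 kPa.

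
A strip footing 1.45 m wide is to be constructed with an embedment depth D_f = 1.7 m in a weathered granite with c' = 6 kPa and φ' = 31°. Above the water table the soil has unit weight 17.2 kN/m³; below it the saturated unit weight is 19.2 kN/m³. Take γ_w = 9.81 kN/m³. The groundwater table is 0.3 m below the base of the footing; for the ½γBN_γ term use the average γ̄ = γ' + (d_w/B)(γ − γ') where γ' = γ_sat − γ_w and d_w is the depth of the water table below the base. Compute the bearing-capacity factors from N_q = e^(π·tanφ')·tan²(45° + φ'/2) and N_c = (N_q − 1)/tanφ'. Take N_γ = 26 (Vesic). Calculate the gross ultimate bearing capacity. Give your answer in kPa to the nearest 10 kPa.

q_ult ≈ 1010 kPa

tan31° = 0.6009, so N_q = e^(π×0.6009)·tan²(60.5°) = 6.604 × 3.124 = 20.63.
N_c = (20.63 − 1)/tan31° = 32.67.
Overburden at base level: q = 17.2 × 1.7 = 29.24 kPa.
The water table is 0.3 m below the base (< B = 1.45 m), so the ½γBN_γ term uses γ̄ = γ' + (d_w/B)(γ − γ') = 9.39 + (0.3/1.45)(17.2 − 9.39) = 11.006 kN/m³.
Cohesion term c·N_c = 6 × 32.671 = 196.03 kPa; surcharge term q·N_q = 29.24 × 20.631 = 603.24 kPa; self-weight term 0.5·γ·B·N_γ = 0.5 × 11.006 × 1.45 × 26 = 207.46 kPa.
q_ult = 196.03 + 603.24 + 207.46 = 1006.7 kPa.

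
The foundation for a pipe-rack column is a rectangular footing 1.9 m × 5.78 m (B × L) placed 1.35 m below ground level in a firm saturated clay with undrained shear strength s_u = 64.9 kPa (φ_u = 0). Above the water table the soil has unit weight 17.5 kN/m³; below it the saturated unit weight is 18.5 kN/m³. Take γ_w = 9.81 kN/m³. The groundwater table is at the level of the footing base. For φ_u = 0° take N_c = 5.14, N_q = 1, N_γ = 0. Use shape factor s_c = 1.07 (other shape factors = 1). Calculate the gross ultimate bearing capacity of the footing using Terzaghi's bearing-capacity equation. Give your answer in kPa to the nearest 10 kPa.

q_ult ≈ 380 kPa

q = γ·D_f = 17.5 × 1.35 = 23.625 kPa.
c·N_c·s_c = 64.9 × 5.14 × 1.07 = 356.94 kPa
q·N_q = 23.625 × 1 = 23.625 kPa
q_ult = 356.94 + 23.625 = 380.56 kPa.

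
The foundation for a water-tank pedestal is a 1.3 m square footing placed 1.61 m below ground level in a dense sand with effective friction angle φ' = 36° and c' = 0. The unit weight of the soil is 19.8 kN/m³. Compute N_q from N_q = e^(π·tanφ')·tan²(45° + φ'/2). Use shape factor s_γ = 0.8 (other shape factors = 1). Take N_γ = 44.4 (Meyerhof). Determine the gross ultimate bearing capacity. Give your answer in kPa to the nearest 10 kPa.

tan36° = 0.7265, so N_q = e^(π×0.7265)·tan²(63°) = 9.801 × 3.852 = 37.75.
Overburden at base level: q = 19.8 × 1.61 = 31.878 kPa.
Surcharge term q·N_q = 31.878 × 37.752 = 1203.5 kPa; self-weight term 0.5·γ·B·N_γ·s_γ = 0.5 × 19.8 × 1.3 × 44.4 × 0.8 = 457.14 kPa.
q_ult = 1203.5 + 457.14 = 1660.6 kPa.

q_ult ≈ 1660 kPa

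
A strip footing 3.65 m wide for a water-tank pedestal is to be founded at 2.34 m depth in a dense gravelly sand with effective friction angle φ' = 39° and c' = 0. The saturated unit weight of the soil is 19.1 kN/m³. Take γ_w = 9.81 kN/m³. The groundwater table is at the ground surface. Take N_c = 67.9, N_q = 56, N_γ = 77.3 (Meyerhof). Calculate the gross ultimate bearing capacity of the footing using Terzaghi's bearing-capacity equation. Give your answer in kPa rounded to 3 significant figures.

With the water table at the surface the whole profile is submerged: γ' = 19.1 − 9.81 = 9.29 kN/m³, so q = γ'·D_f = 21.739 kPa; the same γ' applies in the ½γBN_γ term.
q_ult = q·N_q + 0.5·γ·B·N_γ
     = 21.739 × 56 + 0.5 × 9.29 × 3.65 × 77.3
     = 1217.4 + 1310.6 = 2527.9 kPa.

q_ult ≈ 2530 kPa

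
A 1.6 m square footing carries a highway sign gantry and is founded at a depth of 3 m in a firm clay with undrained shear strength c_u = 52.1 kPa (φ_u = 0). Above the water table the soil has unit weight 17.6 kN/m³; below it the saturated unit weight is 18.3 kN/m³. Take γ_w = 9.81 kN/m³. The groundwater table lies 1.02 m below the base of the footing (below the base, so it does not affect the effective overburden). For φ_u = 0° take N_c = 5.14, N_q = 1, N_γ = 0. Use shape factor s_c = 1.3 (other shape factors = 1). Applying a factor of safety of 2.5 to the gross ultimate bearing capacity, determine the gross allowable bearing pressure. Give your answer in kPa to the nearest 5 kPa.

q = γ·D_f = 17.6 × 3 = 52.8 kPa.
c·N_c·s_c = 52.1 × 5.14 × 1.3 = 348.13 kPa
q·N_q = 52.8 × 1 = 52.8 kPa
q_ult = 348.13 + 52.8 = 400.93 kPa.
q_all = q_ult / FS = 400.93 / 2.5 = 160.37 kPa.

q_all ≈ 160 kPa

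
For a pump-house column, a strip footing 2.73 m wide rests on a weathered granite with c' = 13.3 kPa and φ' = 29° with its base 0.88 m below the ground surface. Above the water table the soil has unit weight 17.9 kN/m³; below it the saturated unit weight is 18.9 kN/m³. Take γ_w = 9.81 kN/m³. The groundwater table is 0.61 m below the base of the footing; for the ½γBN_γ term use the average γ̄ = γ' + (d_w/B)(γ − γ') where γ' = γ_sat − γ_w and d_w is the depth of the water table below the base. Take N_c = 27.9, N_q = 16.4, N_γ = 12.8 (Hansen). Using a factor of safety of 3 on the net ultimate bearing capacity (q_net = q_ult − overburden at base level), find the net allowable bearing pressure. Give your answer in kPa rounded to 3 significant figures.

q_all(net) ≈ 269 kPa

Effective surcharge at the founding depth q = γ·D_f = 17.9 × 0.88 = 15.752 kPa.
With d_w = 0.61 m < B, γ̄ = 9.09 + (0.61/2.73) × (17.9 − 9.09) = 11.059 kN/m³.
q_ult = c·N_c + q·N_q + 0.5·γ·B·N_γ
     = 13.3 × 27.9 + 15.752 × 16.4 + 0.5 × 11.059 × 2.73 × 12.8
     = 371.07 + 258.33 + 193.21 = 822.62 kPa.
q_net = 822.62 − 15.752 = 806.87 kPa.
q_all(net) = 806.87 / 3 = 268.96 kPa.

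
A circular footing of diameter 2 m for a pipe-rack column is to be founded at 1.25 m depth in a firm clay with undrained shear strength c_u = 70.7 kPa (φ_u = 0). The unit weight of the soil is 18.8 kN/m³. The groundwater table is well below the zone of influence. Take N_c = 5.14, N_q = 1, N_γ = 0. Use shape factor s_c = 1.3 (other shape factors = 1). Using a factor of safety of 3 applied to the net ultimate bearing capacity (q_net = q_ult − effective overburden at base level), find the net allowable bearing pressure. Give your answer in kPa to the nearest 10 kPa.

q_all(net) ≈ 160 kPa

Overburden at base level: q = 18.8 × 1.25 = 23.5 kPa.
Cohesion term c·N_c·s_c = 70.7 × 5.14 × 1.3 = 472.42 kPa; surcharge term q·N_q = 23.5 × 1 = 23.5 kPa.
q_ult = 472.42 + 23.5 = 495.92 kPa.
Net ultimate: q_net = 495.92 − 23.5 = 472.42 kPa.
q_all(net) = 472.42 / 3 = 157.47 kPa.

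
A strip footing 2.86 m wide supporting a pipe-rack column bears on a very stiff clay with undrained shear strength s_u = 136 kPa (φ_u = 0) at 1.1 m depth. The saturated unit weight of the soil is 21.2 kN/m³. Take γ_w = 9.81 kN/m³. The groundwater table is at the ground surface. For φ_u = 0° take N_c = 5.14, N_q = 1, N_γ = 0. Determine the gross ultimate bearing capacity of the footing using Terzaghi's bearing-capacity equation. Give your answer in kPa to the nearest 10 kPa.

Water table at ground surface, so effective unit weight γ' = 21.2 − 9.81 = 11.39 kN/m³ is used throughout; overburden q = 11.39 × 1.1 = 12.529 kPa.
Cohesion term c·N_c = 136 × 5.14 = 699.04 kPa; surcharge term q·N_q = 12.529 × 1 = 12.529 kPa.
q_ult = 699.04 + 12.529 = 711.57 kPa.

q_ult ≈ 710 kPa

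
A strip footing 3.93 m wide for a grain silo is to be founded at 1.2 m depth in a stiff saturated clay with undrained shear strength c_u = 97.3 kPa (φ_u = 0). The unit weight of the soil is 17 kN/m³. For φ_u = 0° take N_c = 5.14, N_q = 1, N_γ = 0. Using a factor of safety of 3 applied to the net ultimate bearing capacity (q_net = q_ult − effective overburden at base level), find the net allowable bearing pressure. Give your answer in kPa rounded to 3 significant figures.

q_all(net) ≈ 167 kPa

Overburden at base level: q = 17 × 1.2 = 20.4 kPa.
Cohesion term c·N_c = 97.3 × 5.14 = 500.12 kPa; surcharge term q·N_q = 20.4 × 1 = 20.4 kPa.
q_ult = 500.12 + 20.4 = 520.52 kPa.
Net ultimate: q_net = 520.52 − 20.4 = 500.12 kPa.
q_all(net) = 500.12 / 3 = 166.71 kPa.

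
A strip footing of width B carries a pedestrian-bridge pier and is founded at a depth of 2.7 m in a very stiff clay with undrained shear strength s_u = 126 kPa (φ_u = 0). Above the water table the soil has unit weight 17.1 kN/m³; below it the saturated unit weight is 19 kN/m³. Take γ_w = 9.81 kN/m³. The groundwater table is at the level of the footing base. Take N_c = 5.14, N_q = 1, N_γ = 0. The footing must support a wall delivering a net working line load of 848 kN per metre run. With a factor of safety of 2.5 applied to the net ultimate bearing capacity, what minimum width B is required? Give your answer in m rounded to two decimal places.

q = γ·D_f = 17.1 × 2.7 = 46.17 kPa.
c·N_c = 126 × 5.14 = 647.64 kPa
q·N_q = 46.17 × 1 = 46.17 kPa
q_ult = 647.64 + 46.17 = 693.81 kPa.
For φ = 0 the ½γBN_γ term vanishes, so q_ult is independent of B. q_net = 693.81 − 46.17 = 647.64 kPa; q_all(net) = 647.64/2.5 = 259.06 kPa.
Required width B = w / q_all(net) = 848 / 259.06 = 3.273 m.

B = 3.27 m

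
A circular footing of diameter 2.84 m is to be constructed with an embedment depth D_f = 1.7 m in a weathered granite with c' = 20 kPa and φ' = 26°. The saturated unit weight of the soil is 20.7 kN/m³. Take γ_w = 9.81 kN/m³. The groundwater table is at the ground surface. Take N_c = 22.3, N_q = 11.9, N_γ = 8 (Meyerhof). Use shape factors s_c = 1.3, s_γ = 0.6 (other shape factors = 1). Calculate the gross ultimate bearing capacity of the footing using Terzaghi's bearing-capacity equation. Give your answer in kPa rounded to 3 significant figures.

q_ult ≈ 874 kPa

Water table at ground surface, so effective unit weight γ' = 20.7 − 9.81 = 10.89 kN/m³ is used throughout; overburden q = 10.89 × 1.7 = 18.513 kPa; the same γ' applies in the ½γBN_γ term.
Cohesion term c·N_c·s_c = 20 × 22.3 × 1.3 = 579.8 kPa; surcharge term q·N_q = 18.513 × 11.9 = 220.3 kPa; self-weight term 0.5·γ·B·N_γ·s_γ = 0.5 × 10.89 × 2.84 × 8 × 0.6 = 74.226 kPa.
q_ult = 579.8 + 220.3 + 74.226 = 874.33 kPa.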